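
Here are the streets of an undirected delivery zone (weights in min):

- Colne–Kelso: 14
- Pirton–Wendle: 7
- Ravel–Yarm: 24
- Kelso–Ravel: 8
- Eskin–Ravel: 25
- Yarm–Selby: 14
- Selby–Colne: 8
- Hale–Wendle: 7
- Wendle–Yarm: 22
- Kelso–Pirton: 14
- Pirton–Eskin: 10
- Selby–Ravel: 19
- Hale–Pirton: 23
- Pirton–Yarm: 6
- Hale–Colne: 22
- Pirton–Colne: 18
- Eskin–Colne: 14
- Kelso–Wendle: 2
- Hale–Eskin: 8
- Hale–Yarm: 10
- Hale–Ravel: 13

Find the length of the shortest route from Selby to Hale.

24 min

Settle nodes by increasing distance from Selby:
Selby: 0
Colne: 8  (via Selby)
Yarm: 14  (via Selby)
Ravel: 19  (via Selby)
Pirton: 20  (via Yarm)
Kelso: 22  (via Colne)
Eskin: 22  (via Colne)
Hale: 24  (via Yarm)
Shortest route: Selby–Yarm–Hale = 24 min.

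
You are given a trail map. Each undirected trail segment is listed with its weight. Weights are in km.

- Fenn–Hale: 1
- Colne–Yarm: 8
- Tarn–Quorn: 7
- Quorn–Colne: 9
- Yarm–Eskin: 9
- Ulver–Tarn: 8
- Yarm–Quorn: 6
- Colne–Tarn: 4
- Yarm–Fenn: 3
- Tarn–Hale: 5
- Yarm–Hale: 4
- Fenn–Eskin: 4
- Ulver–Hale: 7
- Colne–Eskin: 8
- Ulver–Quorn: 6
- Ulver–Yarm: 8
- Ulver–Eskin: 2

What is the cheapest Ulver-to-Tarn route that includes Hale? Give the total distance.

12 km

Shortest Ulver→Hale: Ulver–Hale = 7
Best Hale to Tarn: Hale–Tarn costing 5
Total via Hale: 7 + 5 = 12 km.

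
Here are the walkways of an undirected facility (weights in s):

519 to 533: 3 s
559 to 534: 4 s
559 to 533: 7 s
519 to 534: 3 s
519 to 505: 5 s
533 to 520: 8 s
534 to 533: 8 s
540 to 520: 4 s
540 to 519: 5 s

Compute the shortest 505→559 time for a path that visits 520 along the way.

29 s

Best 505 to 520: 505 → 519 → 540 → 520 costing 14
Shortest 520→559: 520 → 533 → 559 = 15
Total via 520: 14 + 15 = 29 s.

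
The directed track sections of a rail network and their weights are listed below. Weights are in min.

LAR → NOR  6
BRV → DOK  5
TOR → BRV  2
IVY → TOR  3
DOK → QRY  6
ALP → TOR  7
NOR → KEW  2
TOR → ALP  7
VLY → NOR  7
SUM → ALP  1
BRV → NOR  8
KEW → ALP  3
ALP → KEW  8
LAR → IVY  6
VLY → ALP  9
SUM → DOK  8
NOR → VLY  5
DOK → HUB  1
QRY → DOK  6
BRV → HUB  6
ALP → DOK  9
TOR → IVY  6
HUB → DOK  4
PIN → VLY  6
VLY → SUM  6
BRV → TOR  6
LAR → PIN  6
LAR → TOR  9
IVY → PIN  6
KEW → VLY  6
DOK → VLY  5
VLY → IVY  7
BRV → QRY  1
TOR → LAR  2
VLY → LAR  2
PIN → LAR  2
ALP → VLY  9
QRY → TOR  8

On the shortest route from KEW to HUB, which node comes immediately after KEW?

ALP

Compare a few routes:
KEW–ALP–TOR–BRV–QRY–DOK–HUB: 3+7+2+1+6+1 = 20
KEW–ALP–TOR–BRV–HUB: 3+7+2+6 = 18
KEW–ALP–TOR–BRV–DOK–HUB: 3+7+2+5+1 = 18
KEW–ALP–DOK–HUB: 3+9+1 = 13
The minimum is 13 min via KEW–ALP–DOK–HUB.
So from KEW the first move is to ALP.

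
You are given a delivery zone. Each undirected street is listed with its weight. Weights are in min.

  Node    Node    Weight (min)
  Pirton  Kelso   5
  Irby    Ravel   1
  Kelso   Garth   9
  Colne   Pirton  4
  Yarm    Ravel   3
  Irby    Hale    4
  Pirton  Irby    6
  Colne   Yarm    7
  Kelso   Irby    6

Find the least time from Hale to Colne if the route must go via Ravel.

Shortest Hale→Ravel: Hale → Irby → Ravel = 5
Shortest Ravel→Colne: Ravel → Yarm → Colne = 10
Total via Ravel: 5 + 10 = 15 min.

15 min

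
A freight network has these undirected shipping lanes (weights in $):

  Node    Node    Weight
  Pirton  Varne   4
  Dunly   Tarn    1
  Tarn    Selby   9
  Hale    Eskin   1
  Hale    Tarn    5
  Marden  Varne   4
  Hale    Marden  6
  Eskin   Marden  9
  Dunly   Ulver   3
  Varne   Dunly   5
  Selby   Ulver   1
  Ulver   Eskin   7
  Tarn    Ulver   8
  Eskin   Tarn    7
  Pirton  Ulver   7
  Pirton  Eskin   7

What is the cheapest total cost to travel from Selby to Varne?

$9

Compare a few routes:
Selby–Ulver–Pirton–Varne: 1+7+4 = 12
Selby–Tarn–Dunly–Varne: 9+1+5 = 15
Selby–Ulver–Dunly–Varne: 1+3+5 = 9
Selby–Ulver–Tarn–Dunly–Varne: 1+8+1+5 = 15
Cheapest is Selby–Ulver–Dunly–Varne at $9.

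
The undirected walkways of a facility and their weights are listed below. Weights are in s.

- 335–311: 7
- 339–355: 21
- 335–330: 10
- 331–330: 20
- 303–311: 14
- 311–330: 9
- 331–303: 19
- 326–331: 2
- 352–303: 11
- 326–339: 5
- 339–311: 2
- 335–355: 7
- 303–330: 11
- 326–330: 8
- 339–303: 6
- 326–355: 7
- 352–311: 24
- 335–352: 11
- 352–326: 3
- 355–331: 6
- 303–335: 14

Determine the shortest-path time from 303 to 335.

14 s

Running Dijkstra from 303:
303: 0
339: 6  (via 303)
311: 8  (via 339)
326: 11  (via 339)
352: 11  (via 303)
330: 11  (via 303)
331: 13  (via 326)
335: 14  (via 303)
Shortest route: 303–335 = 14 s.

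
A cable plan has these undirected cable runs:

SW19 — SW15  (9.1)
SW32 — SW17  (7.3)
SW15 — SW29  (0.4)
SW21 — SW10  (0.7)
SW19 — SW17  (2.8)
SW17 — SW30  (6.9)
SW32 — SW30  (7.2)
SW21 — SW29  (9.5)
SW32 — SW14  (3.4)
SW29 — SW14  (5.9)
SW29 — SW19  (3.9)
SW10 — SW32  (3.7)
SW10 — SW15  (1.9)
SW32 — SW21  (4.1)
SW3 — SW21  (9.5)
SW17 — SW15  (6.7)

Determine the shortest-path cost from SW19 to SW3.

Enumerating some paths:
SW19 - SW15 - SW10 - SW21 - SW3: 9.1+1.9+0.7+9.5 = 21.2
SW19 - SW29 - SW15 - SW10 - SW21 - SW3: 3.9+0.4+1.9+0.7+9.5 = 16.4
SW19 - SW17 - SW15 - SW10 - SW21 - SW3: 2.8+6.7+1.9+0.7+9.5 = 21.6
Cheapest is SW19 - SW29 - SW15 - SW10 - SW21 - SW3 at 16.4.

16.4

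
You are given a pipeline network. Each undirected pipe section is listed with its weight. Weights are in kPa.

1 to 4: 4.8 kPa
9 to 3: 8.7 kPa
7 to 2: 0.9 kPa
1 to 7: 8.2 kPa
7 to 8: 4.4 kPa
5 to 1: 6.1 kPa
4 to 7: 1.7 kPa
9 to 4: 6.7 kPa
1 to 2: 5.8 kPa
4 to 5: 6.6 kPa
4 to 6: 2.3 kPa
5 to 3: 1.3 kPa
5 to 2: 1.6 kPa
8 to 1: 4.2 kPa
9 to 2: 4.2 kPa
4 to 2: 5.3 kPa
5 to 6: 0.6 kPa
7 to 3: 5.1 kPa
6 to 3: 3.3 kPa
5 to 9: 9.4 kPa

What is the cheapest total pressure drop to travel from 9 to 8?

Compare a few routes:
9–2–7–8: 4.2+0.9+4.4 = 9.5
9–4–7–8: 6.7+1.7+4.4 = 12.8
9–2–1–8: 4.2+5.8+4.2 = 14.2
Cheapest is 9–2–7–8 at 9.5 kPa.

9.5 kPa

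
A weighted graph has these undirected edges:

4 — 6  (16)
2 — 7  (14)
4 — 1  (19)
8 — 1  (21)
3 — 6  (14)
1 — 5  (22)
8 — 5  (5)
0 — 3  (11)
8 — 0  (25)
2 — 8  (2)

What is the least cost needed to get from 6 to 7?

Running Dijkstra from 6:
6: 0
3: 14  (via 6)
4: 16  (via 6)
0: 25  (via 3)
1: 35  (via 4)
8: 50  (via 0)
2: 52  (via 8)
5: 55  (via 8)
7: 66  (via 2)
Shortest route: 6 → 3 → 0 → 8 → 2 → 7 = 66.

66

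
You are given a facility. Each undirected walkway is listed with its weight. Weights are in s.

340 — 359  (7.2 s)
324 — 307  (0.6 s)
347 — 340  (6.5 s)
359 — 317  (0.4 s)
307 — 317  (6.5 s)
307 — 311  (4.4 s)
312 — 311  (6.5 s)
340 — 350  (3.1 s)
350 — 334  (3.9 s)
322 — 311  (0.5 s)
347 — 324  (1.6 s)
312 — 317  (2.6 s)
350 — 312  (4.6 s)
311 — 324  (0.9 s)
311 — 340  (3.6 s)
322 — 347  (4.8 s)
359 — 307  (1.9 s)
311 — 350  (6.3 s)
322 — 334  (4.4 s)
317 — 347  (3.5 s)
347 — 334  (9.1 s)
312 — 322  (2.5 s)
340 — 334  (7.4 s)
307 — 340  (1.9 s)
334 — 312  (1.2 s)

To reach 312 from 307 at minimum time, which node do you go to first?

Enumerating some paths:
307 - 311 - 322 - 312: 4.4+0.5+2.5 = 7.4
307 - 324 - 311 - 322 - 312: 0.6+0.9+0.5+2.5 = 4.5
307 - 359 - 317 - 312: 1.9+0.4+2.6 = 4.9
307 - 324 - 311 - 322 - 334 - 312: 0.6+0.9+0.5+4.4+1.2 = 7.6
The minimum is 4.5 s via 307 - 324 - 311 - 322 - 312.
So from 307 the first move is to 324.

324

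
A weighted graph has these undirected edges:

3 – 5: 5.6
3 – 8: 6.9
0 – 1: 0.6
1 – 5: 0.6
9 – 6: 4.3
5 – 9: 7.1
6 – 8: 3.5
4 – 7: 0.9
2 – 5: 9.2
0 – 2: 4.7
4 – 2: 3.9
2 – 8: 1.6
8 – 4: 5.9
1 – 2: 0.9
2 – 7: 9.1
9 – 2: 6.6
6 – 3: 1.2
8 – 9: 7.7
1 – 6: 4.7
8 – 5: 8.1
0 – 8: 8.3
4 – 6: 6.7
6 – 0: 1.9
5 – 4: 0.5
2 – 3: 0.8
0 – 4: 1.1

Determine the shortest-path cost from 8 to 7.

Compare a few routes:
8 → 4 → 7: 5.9+0.9 = 6.8
8 → 2 → 4 → 7: 1.6+3.9+0.9 = 6.4
8 → 2 → 1 → 5 → 4 → 7: 1.6+0.9+0.6+0.5+0.9 = 4.5
8 → 2 → 1 → 0 → 4 → 7: 1.6+0.9+0.6+1.1+0.9 = 5.1
The minimum is 4.5 via 8 → 2 → 1 → 5 → 4 → 7.

4.5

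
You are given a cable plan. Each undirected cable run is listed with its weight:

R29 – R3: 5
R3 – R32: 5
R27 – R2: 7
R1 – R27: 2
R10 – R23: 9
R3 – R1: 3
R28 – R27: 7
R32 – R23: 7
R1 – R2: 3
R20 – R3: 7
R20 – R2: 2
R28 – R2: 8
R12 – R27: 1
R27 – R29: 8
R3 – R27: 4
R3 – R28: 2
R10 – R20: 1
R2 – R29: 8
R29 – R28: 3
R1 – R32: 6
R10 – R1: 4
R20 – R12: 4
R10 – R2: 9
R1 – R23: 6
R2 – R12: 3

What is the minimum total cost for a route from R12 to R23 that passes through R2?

12

Shortest R12→R2: R12–R2 = 3
Best R2 to R23: R2–R1–R23 costing 9
Total via R2: 3 + 9 = 12.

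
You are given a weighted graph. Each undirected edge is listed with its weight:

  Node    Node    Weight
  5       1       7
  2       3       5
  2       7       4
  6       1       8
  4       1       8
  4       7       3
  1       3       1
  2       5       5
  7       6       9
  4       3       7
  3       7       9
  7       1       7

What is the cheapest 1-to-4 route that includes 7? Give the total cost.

Best 1 to 7: 1–7 costing 7
Shortest 7→4: 7–4 = 3
Total via 7: 7 + 3 = 10.

10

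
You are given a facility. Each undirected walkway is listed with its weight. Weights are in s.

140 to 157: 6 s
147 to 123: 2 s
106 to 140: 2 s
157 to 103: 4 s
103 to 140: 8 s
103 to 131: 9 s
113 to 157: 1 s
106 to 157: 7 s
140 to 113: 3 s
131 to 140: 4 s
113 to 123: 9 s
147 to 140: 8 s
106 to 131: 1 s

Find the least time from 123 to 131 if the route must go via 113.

15 s

Best 123 to 113: 123 → 113 costing 9
Best 113 to 131: 113 → 140 → 106 → 131 costing 6
Total via 113: 9 + 6 = 15 s.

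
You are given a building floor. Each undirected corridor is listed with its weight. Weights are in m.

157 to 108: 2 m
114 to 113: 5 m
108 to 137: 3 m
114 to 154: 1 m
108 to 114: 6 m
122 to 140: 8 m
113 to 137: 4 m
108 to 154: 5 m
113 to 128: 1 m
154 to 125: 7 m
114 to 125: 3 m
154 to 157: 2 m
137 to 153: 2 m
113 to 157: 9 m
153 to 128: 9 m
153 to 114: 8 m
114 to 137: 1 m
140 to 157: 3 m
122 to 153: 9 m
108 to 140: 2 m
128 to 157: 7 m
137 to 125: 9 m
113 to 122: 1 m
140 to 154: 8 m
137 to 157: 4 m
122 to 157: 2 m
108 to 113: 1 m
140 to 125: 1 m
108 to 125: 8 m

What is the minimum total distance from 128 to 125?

5 m

Enumerating some paths:
128 - 113 - 108 - 157 - 140 - 125: 1+1+2+3+1 = 8
128 - 113 - 137 - 114 - 125: 1+4+1+3 = 9
128 - 113 - 108 - 140 - 125: 1+1+2+1 = 5
128 - 113 - 122 - 157 - 140 - 125: 1+1+2+3+1 = 8
The minimum is 5 m via 128 - 113 - 108 - 140 - 125.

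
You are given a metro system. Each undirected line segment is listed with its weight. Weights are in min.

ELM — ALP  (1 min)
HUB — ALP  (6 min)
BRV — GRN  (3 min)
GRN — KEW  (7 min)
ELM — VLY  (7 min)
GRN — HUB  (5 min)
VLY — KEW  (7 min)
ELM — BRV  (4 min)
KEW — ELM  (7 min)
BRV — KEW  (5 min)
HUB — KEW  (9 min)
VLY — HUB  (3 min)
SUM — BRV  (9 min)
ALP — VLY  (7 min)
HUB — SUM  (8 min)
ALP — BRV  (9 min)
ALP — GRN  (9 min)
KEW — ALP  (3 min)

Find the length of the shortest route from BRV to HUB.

8 min

Running Dijkstra from BRV:
BRV: 0
GRN: 3  (via BRV)
ELM: 4  (via BRV)
ALP: 5  (via ELM)
KEW: 5  (via BRV)
HUB: 8  (via GRN)
Shortest route: BRV → GRN → HUB = 8 min.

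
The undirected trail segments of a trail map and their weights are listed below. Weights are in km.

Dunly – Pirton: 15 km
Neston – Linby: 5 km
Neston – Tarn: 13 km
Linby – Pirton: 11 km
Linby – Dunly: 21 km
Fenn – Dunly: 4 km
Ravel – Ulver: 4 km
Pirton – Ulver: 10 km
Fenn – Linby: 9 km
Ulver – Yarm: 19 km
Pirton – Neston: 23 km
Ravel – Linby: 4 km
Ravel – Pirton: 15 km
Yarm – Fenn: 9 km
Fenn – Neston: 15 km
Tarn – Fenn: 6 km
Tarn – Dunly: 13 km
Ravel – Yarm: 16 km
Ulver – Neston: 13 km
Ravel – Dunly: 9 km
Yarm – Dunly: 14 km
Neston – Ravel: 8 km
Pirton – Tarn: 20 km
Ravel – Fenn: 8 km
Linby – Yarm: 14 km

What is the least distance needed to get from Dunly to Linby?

13 km

Settle nodes by increasing distance from Dunly:
Dunly: 0
Fenn: 4  (via Dunly)
Ravel: 9  (via Dunly)
Tarn: 10  (via Fenn)
Ulver: 13  (via Ravel)
Linby: 13  (via Fenn)
Shortest route: Dunly → Fenn → Linby = 13 km.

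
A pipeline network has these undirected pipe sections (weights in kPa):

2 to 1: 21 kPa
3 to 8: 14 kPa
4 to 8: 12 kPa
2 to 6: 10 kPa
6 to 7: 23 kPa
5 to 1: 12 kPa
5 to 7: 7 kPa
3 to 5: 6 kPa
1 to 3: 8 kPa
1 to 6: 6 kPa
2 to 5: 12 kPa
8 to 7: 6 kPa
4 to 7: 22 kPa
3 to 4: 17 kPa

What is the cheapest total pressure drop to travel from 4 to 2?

35 kPa

Settle nodes by increasing distance from 4:
4: 0
8: 12  (via 4)
3: 17  (via 4)
7: 18  (via 8)
5: 23  (via 3)
1: 25  (via 3)
6: 31  (via 1)
2: 35  (via 5)
Shortest route: 4–3–5–2 = 35 kPa.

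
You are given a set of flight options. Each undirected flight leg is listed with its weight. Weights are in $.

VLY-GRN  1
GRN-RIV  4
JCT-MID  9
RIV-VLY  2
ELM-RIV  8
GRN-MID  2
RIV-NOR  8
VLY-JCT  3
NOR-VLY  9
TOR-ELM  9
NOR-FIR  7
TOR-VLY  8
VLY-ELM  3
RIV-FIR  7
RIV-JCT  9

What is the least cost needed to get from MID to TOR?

Settle nodes by increasing distance from MID:
MID: 0
GRN: 2  (via MID)
VLY: 3  (via GRN)
RIV: 5  (via VLY)
JCT: 6  (via VLY)
ELM: 6  (via VLY)
TOR: 11  (via VLY)
Shortest route: MID–GRN–VLY–TOR = $11.

$11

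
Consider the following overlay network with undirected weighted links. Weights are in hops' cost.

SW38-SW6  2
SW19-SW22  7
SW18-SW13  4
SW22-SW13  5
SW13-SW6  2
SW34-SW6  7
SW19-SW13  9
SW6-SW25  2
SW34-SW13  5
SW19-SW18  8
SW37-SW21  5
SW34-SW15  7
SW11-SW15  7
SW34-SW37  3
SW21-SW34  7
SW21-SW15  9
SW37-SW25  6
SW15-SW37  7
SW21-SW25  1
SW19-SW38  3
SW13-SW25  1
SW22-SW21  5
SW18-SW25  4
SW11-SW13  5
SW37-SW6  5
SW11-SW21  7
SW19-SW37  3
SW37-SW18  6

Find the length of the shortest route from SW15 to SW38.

Candidate routes:
SW15–SW21–SW25–SW6–SW38: 9+1+2+2 = 14
SW15–SW37–SW19–SW38: 7+3+3 = 13
SW15–SW37–SW6–SW38: 7+5+2 = 14
Cheapest is SW15–SW37–SW19–SW38 at 13 hops' cost.

13 hops' cost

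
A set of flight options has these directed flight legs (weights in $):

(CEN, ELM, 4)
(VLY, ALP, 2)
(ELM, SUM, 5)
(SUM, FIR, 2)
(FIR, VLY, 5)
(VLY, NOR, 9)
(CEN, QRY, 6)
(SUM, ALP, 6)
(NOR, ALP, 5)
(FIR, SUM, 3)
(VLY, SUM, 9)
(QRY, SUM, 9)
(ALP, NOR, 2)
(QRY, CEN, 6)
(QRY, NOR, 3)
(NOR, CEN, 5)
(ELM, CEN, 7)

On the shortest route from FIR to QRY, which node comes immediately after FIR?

Candidate routes:
FIR → VLY → ALP → NOR → CEN → QRY: 5+2+2+5+6 = 20
FIR → SUM → ALP → NOR → CEN → QRY: 3+6+2+5+6 = 22
Cheapest is FIR → VLY → ALP → NOR → CEN → QRY at $20.
So from FIR the first move is to VLY.

VLY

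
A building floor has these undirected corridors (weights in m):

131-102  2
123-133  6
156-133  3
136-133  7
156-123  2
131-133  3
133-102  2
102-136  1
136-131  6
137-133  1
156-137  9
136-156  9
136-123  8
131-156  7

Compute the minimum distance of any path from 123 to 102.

7 m

Compare a few routes:
123 → 133 → 102: 6+2 = 8
123 → 136 → 102: 8+1 = 9
123 → 156 → 133 → 102: 2+3+2 = 7
123 → 156 → 133 → 131 → 102: 2+3+3+2 = 10
The minimum is 7 m via 123 → 156 → 133 → 102.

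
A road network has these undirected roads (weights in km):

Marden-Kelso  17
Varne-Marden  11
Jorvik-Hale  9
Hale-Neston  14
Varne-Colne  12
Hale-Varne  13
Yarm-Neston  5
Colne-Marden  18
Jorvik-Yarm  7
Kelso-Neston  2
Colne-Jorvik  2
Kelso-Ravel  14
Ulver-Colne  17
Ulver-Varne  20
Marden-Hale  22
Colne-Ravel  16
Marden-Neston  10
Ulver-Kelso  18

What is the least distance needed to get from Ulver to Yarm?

Shortest distances from Ulver:
Ulver: 0
Colne: 17  (via Ulver)
Kelso: 18  (via Ulver)
Jorvik: 19  (via Colne)
Varne: 20  (via Ulver)
Neston: 20  (via Kelso)
Yarm: 25  (via Neston)
Shortest route: Ulver–Kelso–Neston–Yarm = 25 km.

25 km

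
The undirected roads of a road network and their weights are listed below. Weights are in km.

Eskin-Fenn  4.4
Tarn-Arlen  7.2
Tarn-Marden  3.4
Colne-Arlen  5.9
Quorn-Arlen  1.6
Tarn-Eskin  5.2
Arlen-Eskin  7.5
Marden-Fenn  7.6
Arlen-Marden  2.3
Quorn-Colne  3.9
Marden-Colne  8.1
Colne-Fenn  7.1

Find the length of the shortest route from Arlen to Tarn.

Enumerating some paths:
Arlen → Marden → Tarn: 2.3+3.4 = 5.7
Arlen → Tarn: 7.2 = 7.2
Cheapest is Arlen → Marden → Tarn at 5.7 km.

5.7 km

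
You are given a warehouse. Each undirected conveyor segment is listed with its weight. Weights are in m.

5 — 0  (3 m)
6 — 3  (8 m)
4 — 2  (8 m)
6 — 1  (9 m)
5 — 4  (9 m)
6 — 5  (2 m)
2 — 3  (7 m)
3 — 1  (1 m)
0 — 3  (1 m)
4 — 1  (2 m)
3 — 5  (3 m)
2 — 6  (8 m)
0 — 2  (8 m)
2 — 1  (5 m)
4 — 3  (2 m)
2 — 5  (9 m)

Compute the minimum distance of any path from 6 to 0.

5 m

Candidate routes:
6 - 5 - 3 - 0: 2+3+1 = 6
6 - 5 - 0: 2+3 = 5
The minimum is 5 m via 6 - 5 - 0.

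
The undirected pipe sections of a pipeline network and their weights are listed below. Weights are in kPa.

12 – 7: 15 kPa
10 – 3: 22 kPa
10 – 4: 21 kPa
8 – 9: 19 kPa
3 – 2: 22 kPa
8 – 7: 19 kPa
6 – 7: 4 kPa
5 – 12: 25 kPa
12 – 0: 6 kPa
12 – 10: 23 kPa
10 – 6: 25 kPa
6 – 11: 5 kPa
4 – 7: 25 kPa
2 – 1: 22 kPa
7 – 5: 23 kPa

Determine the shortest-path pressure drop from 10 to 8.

48 kPa

Compare a few routes:
10–12–5–7–8: 23+25+23+19 = 90
10–12–7–8: 23+15+19 = 57
10–4–7–8: 21+25+19 = 65
10–6–7–8: 25+4+19 = 48
Cheapest is 10–6–7–8 at 48 kPa.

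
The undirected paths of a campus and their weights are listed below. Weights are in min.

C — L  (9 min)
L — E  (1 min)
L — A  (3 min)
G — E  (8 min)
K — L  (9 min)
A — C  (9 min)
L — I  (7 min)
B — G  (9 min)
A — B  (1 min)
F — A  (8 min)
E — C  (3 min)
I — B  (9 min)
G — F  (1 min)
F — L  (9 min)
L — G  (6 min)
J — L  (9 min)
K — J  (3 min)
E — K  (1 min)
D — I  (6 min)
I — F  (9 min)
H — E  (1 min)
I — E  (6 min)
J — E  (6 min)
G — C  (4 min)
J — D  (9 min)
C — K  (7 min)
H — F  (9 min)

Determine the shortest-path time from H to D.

13 min

Shortest distances from H:
H: 0
E: 1  (via H)
K: 2  (via E)
L: 2  (via E)
C: 4  (via E)
A: 5  (via L)
J: 5  (via K)
B: 6  (via A)
I: 7  (via E)
G: 8  (via L)
F: 9  (via H)
D: 13  (via I)
Shortest route: H → E → I → D = 13 min.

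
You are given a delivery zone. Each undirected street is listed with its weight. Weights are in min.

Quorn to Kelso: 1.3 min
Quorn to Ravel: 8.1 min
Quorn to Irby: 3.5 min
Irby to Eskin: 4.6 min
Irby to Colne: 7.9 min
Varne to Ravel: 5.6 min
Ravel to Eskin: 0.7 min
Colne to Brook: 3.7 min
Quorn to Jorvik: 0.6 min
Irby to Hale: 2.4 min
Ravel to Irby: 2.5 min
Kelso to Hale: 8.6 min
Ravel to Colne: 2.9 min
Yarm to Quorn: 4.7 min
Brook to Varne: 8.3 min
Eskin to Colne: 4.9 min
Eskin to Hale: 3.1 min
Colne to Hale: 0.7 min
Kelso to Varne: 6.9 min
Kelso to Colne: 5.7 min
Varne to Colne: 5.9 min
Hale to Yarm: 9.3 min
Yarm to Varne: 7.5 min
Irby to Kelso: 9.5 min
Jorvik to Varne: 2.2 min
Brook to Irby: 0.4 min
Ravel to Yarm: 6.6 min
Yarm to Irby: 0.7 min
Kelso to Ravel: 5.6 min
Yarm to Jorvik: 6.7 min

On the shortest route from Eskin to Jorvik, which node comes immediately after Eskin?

Ravel

Compare a few routes:
Eskin → Ravel → Kelso → Quorn → Jorvik: 0.7+5.6+1.3+0.6 = 8.2
Eskin → Ravel → Irby → Quorn → Jorvik: 0.7+2.5+3.5+0.6 = 7.3
Eskin → Irby → Quorn → Jorvik: 4.6+3.5+0.6 = 8.7
Eskin → Ravel → Varne → Jorvik: 0.7+5.6+2.2 = 8.5
Cheapest is Eskin → Ravel → Irby → Quorn → Jorvik at 7.3 min.
So from Eskin the first move is to Ravel.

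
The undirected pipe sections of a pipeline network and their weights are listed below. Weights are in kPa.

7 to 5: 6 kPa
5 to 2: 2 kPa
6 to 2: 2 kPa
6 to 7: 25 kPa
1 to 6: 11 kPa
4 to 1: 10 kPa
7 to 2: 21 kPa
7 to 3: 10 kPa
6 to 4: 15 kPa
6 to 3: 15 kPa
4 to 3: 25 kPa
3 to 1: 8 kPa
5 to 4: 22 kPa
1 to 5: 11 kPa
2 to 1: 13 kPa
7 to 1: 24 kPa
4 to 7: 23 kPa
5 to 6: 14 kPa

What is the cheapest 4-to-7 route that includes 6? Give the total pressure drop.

25 kPa

Shortest 4→6: 4 → 6 = 15
Shortest 6→7: 6 → 2 → 5 → 7 = 10
Total via 6: 15 + 10 = 25 kPa.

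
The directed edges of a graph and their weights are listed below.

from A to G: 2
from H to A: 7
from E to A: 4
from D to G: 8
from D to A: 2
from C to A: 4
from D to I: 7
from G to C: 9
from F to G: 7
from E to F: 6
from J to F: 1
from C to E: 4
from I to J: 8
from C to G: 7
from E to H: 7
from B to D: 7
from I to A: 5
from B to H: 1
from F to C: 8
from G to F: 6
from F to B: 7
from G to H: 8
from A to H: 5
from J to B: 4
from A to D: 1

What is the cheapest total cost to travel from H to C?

Settle nodes by increasing distance from H:
H: 0
A: 7  (via H)
D: 8  (via A)
G: 9  (via A)
F: 15  (via G)
I: 15  (via D)
C: 18  (via G)
Shortest route: H–A–G–C = 18.

18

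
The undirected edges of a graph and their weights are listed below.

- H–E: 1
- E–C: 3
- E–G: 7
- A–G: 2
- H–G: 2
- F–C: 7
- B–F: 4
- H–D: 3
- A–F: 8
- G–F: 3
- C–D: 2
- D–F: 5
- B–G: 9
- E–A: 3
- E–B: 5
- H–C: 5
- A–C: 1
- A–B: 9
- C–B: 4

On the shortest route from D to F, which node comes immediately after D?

Enumerating some paths:
D–F: 5 = 5
D–H–G–F: 3+2+3 = 8
D–C–F: 2+7 = 9
D–C–A–G–F: 2+1+2+3 = 8
Cheapest is D–F at 5.
So from D the first move is to F.

F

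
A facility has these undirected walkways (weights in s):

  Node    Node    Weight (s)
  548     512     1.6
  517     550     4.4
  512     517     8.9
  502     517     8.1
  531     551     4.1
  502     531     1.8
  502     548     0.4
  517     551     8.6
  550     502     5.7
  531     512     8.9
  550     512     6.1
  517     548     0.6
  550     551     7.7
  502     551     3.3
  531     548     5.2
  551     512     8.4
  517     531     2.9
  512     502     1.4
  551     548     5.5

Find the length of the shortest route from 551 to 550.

Compare a few routes:
551 - 550: 7.7 = 7.7
551 - 502 - 548 - 517 - 550: 3.3+0.4+0.6+4.4 = 8.7
Cheapest is 551 - 550 at 7.7 s.

7.7 s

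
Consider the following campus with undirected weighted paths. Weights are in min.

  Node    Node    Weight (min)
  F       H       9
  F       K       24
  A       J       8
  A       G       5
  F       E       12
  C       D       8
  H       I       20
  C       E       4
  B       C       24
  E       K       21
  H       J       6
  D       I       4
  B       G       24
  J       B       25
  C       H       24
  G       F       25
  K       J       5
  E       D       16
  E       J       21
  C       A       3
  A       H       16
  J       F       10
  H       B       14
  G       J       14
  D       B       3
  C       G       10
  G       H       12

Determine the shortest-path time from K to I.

Enumerating some paths:
K–J–H–I: 5+6+20 = 31
K–J–A–C–D–I: 5+8+3+8+4 = 28
Cheapest is K–J–A–C–D–I at 28 min.

28 min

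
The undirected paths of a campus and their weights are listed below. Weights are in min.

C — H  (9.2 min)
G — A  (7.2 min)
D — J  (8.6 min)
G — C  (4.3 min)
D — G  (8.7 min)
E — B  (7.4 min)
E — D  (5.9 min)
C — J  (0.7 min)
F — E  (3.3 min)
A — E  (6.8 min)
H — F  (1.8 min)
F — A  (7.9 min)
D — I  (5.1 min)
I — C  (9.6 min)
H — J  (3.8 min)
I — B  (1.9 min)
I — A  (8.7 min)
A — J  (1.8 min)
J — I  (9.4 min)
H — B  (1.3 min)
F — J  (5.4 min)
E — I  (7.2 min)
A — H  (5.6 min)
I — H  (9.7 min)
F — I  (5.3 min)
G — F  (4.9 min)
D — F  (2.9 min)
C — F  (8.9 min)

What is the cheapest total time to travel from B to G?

8 min

Candidate routes:
B → I → F → G: 1.9+5.3+4.9 = 12.1
B → H → J → C → G: 1.3+3.8+0.7+4.3 = 10.1
B → H → F → G: 1.3+1.8+4.9 = 8
B → H → F → J → C → G: 1.3+1.8+5.4+0.7+4.3 = 13.5
Cheapest is B → H → F → G at 8 min.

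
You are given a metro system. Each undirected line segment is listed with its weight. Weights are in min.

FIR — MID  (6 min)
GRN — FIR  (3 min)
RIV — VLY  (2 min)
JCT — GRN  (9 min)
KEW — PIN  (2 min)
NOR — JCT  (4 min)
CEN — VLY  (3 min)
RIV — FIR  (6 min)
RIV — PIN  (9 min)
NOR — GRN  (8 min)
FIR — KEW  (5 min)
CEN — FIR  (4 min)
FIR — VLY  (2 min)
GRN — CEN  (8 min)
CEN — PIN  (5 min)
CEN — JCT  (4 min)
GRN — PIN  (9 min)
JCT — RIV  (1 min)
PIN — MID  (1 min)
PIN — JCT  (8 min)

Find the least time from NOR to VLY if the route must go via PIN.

Shortest NOR→PIN: NOR → JCT → PIN = 12
Shortest PIN→VLY: PIN → CEN → VLY = 8
Total via PIN: 12 + 8 = 20 min.

20 min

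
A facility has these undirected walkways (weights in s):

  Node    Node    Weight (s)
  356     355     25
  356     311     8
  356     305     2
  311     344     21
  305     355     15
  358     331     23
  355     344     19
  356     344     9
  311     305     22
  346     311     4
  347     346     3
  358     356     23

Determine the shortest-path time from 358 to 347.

38 s

Shortest distances from 358:
358: 0
331: 23  (via 358)
356: 23  (via 358)
305: 25  (via 356)
311: 31  (via 356)
344: 32  (via 356)
346: 35  (via 311)
347: 38  (via 346)
Shortest route: 358 → 356 → 311 → 346 → 347 = 38 s.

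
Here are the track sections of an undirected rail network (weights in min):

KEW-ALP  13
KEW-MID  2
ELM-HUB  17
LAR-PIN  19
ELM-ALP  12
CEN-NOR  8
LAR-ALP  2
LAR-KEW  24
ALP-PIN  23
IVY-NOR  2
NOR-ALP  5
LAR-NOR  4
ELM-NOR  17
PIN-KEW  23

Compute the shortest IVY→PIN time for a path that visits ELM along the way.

52 min

Best IVY to ELM: IVY–NOR–ELM costing 19
Best ELM to PIN: ELM–ALP–LAR–PIN costing 33
Total via ELM: 19 + 33 = 52 min.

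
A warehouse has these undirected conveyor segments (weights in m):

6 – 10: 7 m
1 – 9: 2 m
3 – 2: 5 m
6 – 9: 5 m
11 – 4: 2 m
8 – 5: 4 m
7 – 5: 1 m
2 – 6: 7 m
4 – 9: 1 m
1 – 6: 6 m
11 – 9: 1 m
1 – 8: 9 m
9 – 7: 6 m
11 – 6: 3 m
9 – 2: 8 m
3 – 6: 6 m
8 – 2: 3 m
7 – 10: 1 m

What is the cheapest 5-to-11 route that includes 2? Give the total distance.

Shortest 5→2: 5 → 8 → 2 = 7
Shortest 2→11: 2 → 9 → 11 = 9
Total via 2: 7 + 9 = 16 m.

16 m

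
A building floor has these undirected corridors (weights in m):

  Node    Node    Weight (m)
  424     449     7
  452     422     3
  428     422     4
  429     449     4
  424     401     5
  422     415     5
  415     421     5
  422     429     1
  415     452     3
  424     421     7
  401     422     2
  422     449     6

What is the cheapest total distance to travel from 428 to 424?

Enumerating some paths:
428–422–429–449–424: 4+1+4+7 = 16
428–422–415–421–424: 4+5+5+7 = 21
428–422–449–424: 4+6+7 = 17
428–422–401–424: 4+2+5 = 11
The minimum is 11 m via 428–422–401–424.

11 m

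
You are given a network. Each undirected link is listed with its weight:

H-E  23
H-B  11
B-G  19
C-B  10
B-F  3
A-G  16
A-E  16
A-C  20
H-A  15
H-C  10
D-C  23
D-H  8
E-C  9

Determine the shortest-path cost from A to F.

Shortest distances from A:
A: 0
H: 15  (via A)
E: 16  (via A)
G: 16  (via A)
C: 20  (via A)
D: 23  (via H)
B: 26  (via H)
F: 29  (via B)
Shortest route: A–H–B–F = 29.

29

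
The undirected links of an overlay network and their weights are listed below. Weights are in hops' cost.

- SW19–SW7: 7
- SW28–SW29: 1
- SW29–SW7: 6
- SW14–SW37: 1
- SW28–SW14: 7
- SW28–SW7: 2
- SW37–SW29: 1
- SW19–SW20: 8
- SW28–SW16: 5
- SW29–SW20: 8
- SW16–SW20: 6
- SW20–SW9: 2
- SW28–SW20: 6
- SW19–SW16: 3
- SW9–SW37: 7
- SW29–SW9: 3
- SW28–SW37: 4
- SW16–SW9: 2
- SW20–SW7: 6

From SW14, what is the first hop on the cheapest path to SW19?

Candidate routes:
SW14 - SW37 - SW28 - SW16 - SW19: 1+4+5+3 = 13
SW14 - SW37 - SW29 - SW28 - SW7 - SW19: 1+1+1+2+7 = 12
SW14 - SW37 - SW29 - SW9 - SW16 - SW19: 1+1+3+2+3 = 10
SW14 - SW37 - SW29 - SW28 - SW16 - SW19: 1+1+1+5+3 = 11
Cheapest is SW14 - SW37 - SW29 - SW9 - SW16 - SW19 at 10 hops' cost.
So from SW14 the first move is to SW37.

SW37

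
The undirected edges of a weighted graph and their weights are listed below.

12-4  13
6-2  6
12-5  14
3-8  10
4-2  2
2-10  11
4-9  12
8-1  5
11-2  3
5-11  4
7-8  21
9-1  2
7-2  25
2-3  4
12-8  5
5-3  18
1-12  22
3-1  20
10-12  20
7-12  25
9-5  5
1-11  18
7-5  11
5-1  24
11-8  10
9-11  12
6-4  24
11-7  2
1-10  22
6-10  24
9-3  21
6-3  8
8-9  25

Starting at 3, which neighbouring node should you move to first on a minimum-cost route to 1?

Enumerating some paths:
3–2–11–5–9–1: 4+3+4+5+2 = 18
3–8–1: 10+5 = 15
Cheapest is 3–8–1 at 15.
So from 3 the first move is to 8.

8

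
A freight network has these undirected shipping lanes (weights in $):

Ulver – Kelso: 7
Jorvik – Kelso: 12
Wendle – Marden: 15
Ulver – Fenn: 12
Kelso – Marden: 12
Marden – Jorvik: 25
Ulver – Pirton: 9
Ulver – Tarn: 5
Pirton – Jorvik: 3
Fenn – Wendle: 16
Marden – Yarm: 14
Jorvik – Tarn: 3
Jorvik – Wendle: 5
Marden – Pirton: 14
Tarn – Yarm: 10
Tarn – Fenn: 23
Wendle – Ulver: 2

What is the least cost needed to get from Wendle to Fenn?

$14

Candidate routes:
Wendle–Jorvik–Tarn–Ulver–Fenn: 5+3+5+12 = 25
Wendle–Ulver–Fenn: 2+12 = 14
Wendle–Fenn: 16 = 16
Cheapest is Wendle–Ulver–Fenn at $14.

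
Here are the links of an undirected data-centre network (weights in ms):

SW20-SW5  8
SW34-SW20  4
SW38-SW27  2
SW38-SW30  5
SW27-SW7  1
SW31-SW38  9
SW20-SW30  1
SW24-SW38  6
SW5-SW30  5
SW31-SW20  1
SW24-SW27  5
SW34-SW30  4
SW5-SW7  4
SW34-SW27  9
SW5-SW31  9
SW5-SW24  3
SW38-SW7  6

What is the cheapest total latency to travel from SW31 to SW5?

Candidate routes:
SW31 - SW20 - SW30 - SW5: 1+1+5 = 7
SW31 - SW5: 9 = 9
SW31 - SW20 - SW5: 1+8 = 9
The minimum is 7 ms via SW31 - SW20 - SW30 - SW5.

7 ms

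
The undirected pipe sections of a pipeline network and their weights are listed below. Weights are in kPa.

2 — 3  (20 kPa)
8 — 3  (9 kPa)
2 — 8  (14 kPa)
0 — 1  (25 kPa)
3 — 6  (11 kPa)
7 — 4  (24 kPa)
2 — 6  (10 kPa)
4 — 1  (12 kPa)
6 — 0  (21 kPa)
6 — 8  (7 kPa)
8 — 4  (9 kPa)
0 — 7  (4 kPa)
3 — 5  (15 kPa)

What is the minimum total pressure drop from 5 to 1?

45 kPa

Running Dijkstra from 5:
5: 0
3: 15  (via 5)
8: 24  (via 3)
6: 26  (via 3)
4: 33  (via 8)
2: 35  (via 3)
1: 45  (via 4)
Shortest route: 5 → 3 → 8 → 4 → 1 = 45 kPa.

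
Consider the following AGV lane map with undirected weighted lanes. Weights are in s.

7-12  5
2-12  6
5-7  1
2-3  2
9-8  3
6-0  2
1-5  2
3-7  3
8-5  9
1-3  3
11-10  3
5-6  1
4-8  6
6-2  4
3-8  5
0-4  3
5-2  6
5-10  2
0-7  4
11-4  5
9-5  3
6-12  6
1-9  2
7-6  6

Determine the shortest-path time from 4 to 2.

9 s

Candidate routes:
4–0–6–2: 3+2+4 = 9
4–0–7–3–2: 3+4+3+2 = 12
4–0–6–5–7–3–2: 3+2+1+1+3+2 = 12
4–0–6–5–2: 3+2+1+6 = 12
The minimum is 9 s via 4–0–6–2.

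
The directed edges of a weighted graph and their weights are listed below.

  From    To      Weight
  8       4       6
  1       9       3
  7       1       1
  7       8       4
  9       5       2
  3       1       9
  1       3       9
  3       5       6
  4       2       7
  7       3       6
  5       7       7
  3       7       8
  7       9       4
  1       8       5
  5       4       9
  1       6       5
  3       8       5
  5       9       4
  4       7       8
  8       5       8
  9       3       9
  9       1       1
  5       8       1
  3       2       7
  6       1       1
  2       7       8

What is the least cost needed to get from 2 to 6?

Shortest distances from 2:
2: 0
7: 8  (via 2)
1: 9  (via 7)
8: 12  (via 7)
9: 12  (via 7)
3: 14  (via 7)
5: 14  (via 9)
6: 14  (via 1)
Shortest route: 2 → 7 → 1 → 6 = 14.

14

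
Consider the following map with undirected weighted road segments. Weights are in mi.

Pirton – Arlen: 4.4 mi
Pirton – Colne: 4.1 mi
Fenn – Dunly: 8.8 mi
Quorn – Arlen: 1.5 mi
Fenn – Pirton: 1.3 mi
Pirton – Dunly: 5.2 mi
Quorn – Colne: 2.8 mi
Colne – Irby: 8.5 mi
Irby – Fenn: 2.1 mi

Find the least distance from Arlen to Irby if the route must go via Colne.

11.8 mi

Shortest Arlen→Colne: Arlen → Quorn → Colne = 4.3
Shortest Colne→Irby: Colne → Pirton → Fenn → Irby = 7.5
Total via Colne: 4.3 + 7.5 = 11.8 mi.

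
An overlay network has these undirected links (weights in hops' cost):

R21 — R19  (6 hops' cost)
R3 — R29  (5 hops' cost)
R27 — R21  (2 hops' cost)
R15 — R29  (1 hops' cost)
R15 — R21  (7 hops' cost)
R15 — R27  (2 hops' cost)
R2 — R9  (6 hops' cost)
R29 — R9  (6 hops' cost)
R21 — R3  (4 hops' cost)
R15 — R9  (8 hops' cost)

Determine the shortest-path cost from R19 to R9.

17 hops' cost

Shortest distances from R19:
R19: 0
R21: 6  (via R19)
R27: 8  (via R21)
R3: 10  (via R21)
R15: 10  (via R27)
R29: 11  (via R15)
R9: 17  (via R29)
Shortest route: R19–R21–R27–R15–R29–R9 = 17 hops' cost.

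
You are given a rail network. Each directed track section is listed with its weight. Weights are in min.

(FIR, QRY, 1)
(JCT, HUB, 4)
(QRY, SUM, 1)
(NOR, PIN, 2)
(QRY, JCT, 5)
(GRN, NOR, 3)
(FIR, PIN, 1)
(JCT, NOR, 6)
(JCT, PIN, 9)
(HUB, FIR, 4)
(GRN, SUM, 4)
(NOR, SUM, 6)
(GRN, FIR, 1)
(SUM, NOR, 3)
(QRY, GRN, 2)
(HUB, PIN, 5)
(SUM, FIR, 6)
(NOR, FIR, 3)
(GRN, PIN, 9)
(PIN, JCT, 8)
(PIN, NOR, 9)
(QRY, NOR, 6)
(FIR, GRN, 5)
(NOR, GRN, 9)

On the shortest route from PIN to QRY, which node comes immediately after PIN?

Candidate routes:
PIN → JCT → HUB → FIR → QRY: 8+4+4+1 = 17
PIN → NOR → FIR → QRY: 9+3+1 = 13
The minimum is 13 min via PIN → NOR → FIR → QRY.
So from PIN the first move is to NOR.

NOR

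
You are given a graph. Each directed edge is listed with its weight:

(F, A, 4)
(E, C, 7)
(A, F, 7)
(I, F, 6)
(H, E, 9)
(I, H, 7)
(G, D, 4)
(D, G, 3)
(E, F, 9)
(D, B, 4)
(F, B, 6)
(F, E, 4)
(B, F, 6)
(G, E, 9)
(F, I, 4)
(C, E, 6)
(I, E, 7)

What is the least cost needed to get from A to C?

Running Dijkstra from A:
A: 0
F: 7  (via A)
E: 11  (via F)
I: 11  (via F)
B: 13  (via F)
C: 18  (via E)
Shortest route: A–F–E–C = 18.

18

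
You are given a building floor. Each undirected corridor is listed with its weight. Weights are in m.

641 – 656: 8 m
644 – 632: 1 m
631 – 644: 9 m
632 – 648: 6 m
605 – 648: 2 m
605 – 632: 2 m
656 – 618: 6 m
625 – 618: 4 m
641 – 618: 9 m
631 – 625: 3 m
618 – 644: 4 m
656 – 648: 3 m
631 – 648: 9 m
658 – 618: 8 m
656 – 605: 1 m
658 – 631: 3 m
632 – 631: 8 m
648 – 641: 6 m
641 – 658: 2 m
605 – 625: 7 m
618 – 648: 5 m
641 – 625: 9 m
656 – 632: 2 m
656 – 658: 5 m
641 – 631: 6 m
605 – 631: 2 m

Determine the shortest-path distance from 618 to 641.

Running Dijkstra from 618:
618: 0
644: 4  (via 618)
625: 4  (via 618)
632: 5  (via 644)
648: 5  (via 618)
656: 6  (via 618)
605: 7  (via 632)
631: 7  (via 625)
658: 8  (via 618)
641: 9  (via 618)
Shortest route: 618 → 641 = 9 m.

9 m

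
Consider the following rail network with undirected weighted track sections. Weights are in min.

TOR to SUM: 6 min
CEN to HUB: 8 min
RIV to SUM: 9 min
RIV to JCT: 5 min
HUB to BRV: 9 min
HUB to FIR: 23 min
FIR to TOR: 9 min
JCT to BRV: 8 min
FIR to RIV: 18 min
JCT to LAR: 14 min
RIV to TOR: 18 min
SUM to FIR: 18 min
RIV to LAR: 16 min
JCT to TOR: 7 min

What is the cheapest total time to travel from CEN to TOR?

Shortest distances from CEN:
CEN: 0
HUB: 8  (via CEN)
BRV: 17  (via HUB)
JCT: 25  (via BRV)
RIV: 30  (via JCT)
FIR: 31  (via HUB)
TOR: 32  (via JCT)
Shortest route: CEN–HUB–BRV–JCT–TOR = 32 min.

32 min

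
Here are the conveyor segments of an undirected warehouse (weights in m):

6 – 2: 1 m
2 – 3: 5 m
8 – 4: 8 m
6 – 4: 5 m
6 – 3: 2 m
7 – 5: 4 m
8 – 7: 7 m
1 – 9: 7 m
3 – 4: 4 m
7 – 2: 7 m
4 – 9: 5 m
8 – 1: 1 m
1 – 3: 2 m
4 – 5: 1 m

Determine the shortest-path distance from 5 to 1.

Compare a few routes:
5–4–6–3–1: 1+5+2+2 = 10
5–4–3–1: 1+4+2 = 7
The minimum is 7 m via 5–4–3–1.

7 m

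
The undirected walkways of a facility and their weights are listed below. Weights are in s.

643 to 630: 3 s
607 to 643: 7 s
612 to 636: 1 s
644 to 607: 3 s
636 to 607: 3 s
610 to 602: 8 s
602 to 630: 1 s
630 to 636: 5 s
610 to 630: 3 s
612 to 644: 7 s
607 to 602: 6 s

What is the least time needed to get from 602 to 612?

Shortest distances from 602:
602: 0
630: 1  (via 602)
643: 4  (via 630)
610: 4  (via 630)
607: 6  (via 602)
636: 6  (via 630)
612: 7  (via 636)
Shortest route: 602 → 630 → 636 → 612 = 7 s.

7 s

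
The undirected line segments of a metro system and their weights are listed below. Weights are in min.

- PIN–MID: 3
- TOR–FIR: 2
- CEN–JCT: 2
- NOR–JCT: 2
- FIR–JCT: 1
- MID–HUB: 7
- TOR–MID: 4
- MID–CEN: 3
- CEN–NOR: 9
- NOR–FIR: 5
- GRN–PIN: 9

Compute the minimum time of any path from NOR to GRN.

19 min

Settle nodes by increasing distance from NOR:
NOR: 0
JCT: 2  (via NOR)
FIR: 3  (via JCT)
CEN: 4  (via JCT)
TOR: 5  (via FIR)
MID: 7  (via CEN)
PIN: 10  (via MID)
HUB: 14  (via MID)
GRN: 19  (via PIN)
Shortest route: NOR → JCT → CEN → MID → PIN → GRN = 19 min.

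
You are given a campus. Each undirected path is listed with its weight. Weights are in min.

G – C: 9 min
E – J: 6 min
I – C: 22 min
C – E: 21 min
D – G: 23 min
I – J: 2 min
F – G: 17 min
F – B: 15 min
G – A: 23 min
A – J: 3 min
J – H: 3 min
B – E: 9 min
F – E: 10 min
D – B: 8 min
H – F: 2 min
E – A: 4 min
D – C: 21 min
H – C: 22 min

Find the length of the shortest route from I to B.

Running Dijkstra from I:
I: 0
J: 2  (via I)
A: 5  (via J)
H: 5  (via J)
F: 7  (via H)
E: 8  (via J)
B: 17  (via E)
Shortest route: I–J–E–B = 17 min.

17 min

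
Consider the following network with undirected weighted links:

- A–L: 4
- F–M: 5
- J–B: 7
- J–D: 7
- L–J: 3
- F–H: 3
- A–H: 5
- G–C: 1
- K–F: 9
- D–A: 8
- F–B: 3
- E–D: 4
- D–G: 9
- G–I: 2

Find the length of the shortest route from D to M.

21

Compare a few routes:
D–A–H–F–M: 8+5+3+5 = 21
D–J–B–F–M: 7+7+3+5 = 22
D–J–L–A–H–F–M: 7+3+4+5+3+5 = 27
The minimum is 21 via D–A–H–F–M.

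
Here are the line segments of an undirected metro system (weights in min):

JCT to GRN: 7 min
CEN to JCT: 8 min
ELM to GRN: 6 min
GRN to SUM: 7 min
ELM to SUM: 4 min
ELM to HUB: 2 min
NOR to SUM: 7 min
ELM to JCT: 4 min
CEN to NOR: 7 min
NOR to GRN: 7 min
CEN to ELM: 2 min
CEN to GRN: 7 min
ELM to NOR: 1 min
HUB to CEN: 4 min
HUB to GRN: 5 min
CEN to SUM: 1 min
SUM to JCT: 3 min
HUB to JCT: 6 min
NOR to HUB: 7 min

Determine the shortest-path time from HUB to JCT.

Candidate routes:
HUB → JCT: 6 = 6
HUB → CEN → SUM → JCT: 4+1+3 = 8
HUB → ELM → CEN → SUM → JCT: 2+2+1+3 = 8
The minimum is 6 min via HUB → JCT.

6 min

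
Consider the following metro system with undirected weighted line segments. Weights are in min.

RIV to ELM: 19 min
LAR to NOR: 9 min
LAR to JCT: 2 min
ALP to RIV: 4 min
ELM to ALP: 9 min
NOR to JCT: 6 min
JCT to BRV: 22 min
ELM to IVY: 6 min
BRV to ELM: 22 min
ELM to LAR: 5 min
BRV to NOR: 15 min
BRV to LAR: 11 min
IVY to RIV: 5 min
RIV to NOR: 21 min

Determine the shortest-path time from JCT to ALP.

Running Dijkstra from JCT:
JCT: 0
LAR: 2  (via JCT)
NOR: 6  (via JCT)
ELM: 7  (via LAR)
IVY: 13  (via ELM)
BRV: 13  (via LAR)
ALP: 16  (via ELM)
Shortest route: JCT–LAR–ELM–ALP = 16 min.

16 min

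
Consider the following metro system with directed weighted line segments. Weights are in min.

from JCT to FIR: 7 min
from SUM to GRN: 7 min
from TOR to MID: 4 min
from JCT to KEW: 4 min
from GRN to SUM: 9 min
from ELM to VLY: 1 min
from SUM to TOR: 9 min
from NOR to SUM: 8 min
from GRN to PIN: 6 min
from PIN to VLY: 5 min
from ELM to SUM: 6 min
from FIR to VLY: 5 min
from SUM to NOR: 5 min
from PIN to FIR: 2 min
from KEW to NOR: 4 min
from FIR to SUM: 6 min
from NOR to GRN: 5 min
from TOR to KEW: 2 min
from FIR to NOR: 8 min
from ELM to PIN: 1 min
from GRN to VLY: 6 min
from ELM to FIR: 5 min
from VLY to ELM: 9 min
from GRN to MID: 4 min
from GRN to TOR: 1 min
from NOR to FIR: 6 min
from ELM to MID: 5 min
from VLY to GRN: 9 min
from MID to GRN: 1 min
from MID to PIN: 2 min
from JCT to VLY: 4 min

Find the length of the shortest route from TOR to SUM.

14 min

Compare a few routes:
TOR - MID - GRN - SUM: 4+1+9 = 14
TOR - KEW - NOR - FIR - SUM: 2+4+6+6 = 18
The minimum is 14 min via TOR - MID - GRN - SUM.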